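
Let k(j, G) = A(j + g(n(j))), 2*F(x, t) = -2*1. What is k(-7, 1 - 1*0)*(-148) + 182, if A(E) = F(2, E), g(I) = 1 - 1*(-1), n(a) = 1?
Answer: 330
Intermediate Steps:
F(x, t) = -1 (F(x, t) = (-2*1)/2 = (½)*(-2) = -1)
g(I) = 2 (g(I) = 1 + 1 = 2)
A(E) = -1
k(j, G) = -1
k(-7, 1 - 1*0)*(-148) + 182 = -1*(-148) + 182 = 148 + 182 = 330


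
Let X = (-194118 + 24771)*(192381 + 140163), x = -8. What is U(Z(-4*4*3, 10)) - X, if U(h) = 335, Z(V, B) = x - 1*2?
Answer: 56315329103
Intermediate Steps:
Z(V, B) = -10 (Z(V, B) = -8 - 1*2 = -8 - 2 = -10)
X = -56315328768 (X = -169347*332544 = -56315328768)
U(Z(-4*4*3, 10)) - X = 335 - 1*(-56315328768) = 335 + 56315328768 = 56315329103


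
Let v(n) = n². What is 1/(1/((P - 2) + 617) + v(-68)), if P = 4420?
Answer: 5035/23281841 ≈ 0.00021626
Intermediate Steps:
1/(1/((P - 2) + 617) + v(-68)) = 1/(1/((4420 - 2) + 617) + (-68)²) = 1/(1/(4418 + 617) + 4624) = 1/(1/5035 + 4624) = 1/(23281841/5035) = 5035/23281841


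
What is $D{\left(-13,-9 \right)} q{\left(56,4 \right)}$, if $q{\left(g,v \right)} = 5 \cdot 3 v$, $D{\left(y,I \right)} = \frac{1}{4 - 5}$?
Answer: $-60$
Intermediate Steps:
$D{\left(y,I \right)} = -1$ ($D{\left(y,I \right)} = \frac{1}{-1} = -1$)
$q{\left(g,v \right)} = 15 v$
$D{\left(-13,-9 \right)} q{\left(56,4 \right)} = - 15 \cdot 4 = \left(-1\right) 60 = -60$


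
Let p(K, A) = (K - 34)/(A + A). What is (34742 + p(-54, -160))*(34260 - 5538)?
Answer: 19957352451/20 ≈ 9.9787e+8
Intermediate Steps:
p(K, A) = (-34 + K)/(2*A) (p(K, A) = (-34 + K)/((2*A)) = (-34 + K)*(1/(2*A)) = (-34 + K)/(2*A))
(34742 + p(-54, -160))*(34260 - 5538) = (34742 + (1/2)*(-34 - 54)/(-160))*(34260 - 5538) = (34742 + (1/2)*(-1/160)*(-88))*28722 = (34742 + 11/40)*28722 = (1389691/40)*28722 = 19957352451/20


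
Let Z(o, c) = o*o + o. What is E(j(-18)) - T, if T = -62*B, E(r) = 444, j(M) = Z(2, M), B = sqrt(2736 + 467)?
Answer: 444 + 62*sqrt(3203) ≈ 3952.9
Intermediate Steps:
B = sqrt(3203) ≈ 56.595
Z(o, c) = o + o**2 (Z(o, c) = o**2 + o = o + o**2)
j(M) = 6 (j(M) = 2*(1 + 2) = 2*3 = 6)
T = -62*sqrt(3203) ≈ -3508.9
E(j(-18)) - T = 444 - (-62)*sqrt(3203) = 444 + 62*sqrt(3203)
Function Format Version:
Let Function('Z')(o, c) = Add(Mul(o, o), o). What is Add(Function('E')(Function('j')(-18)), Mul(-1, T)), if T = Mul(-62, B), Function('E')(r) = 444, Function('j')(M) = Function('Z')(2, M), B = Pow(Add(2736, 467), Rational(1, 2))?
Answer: Add(444, Mul(62, Pow(3203, Rational(1, 2)))) ≈ 3952.9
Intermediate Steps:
B = Pow(3203, Rational(1, 2)) ≈ 56.595
Function('Z')(o, c) = Add(o, Pow(o, 2)) (Function('Z')(o, c) = Add(Pow(o, 2), o) = Add(o, Pow(o, 2)))
Function('j')(M) = 6 (Function('j')(M) = Mul(2, Add(1, 2)) = Mul(2, 3) = 6)
T = Mul(-62, Pow(3203, Rational(1, 2))) ≈ -3508.9
Add(Function('E')(Function('j')(-18)), Mul(-1, T)) = Add(444, Mul(-1, Mul(-62, Pow(3203, Rational(1, 2))))) = Add(444, Mul(62, Pow(3203, Rational(1, 2))))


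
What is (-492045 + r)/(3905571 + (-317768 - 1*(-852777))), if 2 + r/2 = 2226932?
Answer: 792363/888116 ≈ 0.89218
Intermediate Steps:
r = 4453860 (r = -4 + 2*2226932 = -4 + 4453864 = 4453860)
(-492045 + r)/(3905571 + (-317768 - 1*(-852777))) = (-492045 + 4453860)/(3905571 + (-317768 - 1*(-852777))) = 3961815/(3905571 + (-317768 + 852777)) = 3961815/(3905571 + 535009) = 3961815/4440580 = 3961815*(1/4440580) = 792363/888116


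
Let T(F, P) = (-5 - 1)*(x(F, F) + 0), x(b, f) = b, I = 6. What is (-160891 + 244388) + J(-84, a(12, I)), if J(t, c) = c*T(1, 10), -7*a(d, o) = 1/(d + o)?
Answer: 1753438/21 ≈ 83497.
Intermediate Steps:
a(d, o) = -1/(7*(d + o))
T(F, P) = -6*F (T(F, P) = (-5 - 1)*(F + 0) = -6*F)
J(t, c) = -6*c (J(t, c) = c*(-6*1) = c*(-6) = -6*c)
(-160891 + 244388) + J(-84, a(12, I)) = (-160891 + 244388) - (-6)/(7*12 + 7*6) = 83497 - (-6)/(84 + 42) = 83497 - (-6)/126 = 83497 - 6*(-1/126) = 83497 + 1/21 = 1753438/21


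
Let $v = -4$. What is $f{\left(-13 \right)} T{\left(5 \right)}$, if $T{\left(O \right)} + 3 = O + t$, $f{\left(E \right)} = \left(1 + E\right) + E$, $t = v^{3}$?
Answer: $1550$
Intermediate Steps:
$t = -64$ ($t = \left(-4\right)^{3} = -64$)
$f{\left(E \right)} = 1 + 2 E$
$T{\left(O \right)} = -67 + O$ ($T{\left(O \right)} = -3 + \left(O - 64\right) = -3 + \left(-64 + O\right) = -67 + O$)
$f{\left(-13 \right)} T{\left(5 \right)} = \left(1 + 2 \left(-13\right)\right) \left(-67 + 5\right) = \left(1 - 26\right) \left(-62\right) = \left(-25\right) \left(-62\right) = 1550$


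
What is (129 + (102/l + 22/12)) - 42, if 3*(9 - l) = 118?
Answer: 46667/546 ≈ 85.471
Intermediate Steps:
l = -91/3 (l = 9 - 1/3*118 = 9 - 118/3 = -91/3 ≈ -30.333)
(129 + (102/l + 22/12)) - 42 = (129 + (102/(-91/3) + 22/12)) - 42 = (129 + (102*(-3/91) + 22*(1/12))) - 42 = (129 + (-306/91 + 11/6)) - 42 = (129 - 835/546) - 42 = 69599/546 - 42 = 46667/546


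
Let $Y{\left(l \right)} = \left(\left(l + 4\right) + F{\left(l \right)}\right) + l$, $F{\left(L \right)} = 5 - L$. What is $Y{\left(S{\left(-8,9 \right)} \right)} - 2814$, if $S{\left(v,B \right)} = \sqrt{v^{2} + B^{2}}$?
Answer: $-2805 + \sqrt{145} \approx -2793.0$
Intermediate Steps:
$S{\left(v,B \right)} = \sqrt{B^{2} + v^{2}}$
$Y{\left(l \right)} = 9 + l$ ($Y{\left(l \right)} = \left(\left(l + 4\right) - \left(-5 + l\right)\right) + l = \left(\left(4 + l\right) - \left(-5 + l\right)\right) + l = 9 + l$)
$Y{\left(S{\left(-8,9 \right)} \right)} - 2814 = \left(9 + \sqrt{9^{2} + \left(-8\right)^{2}}\right) - 2814 = \left(9 + \sqrt{81 + 64}\right) - 2814 = \left(9 + \sqrt{145}\right) - 2814 = -2805 + \sqrt{145}$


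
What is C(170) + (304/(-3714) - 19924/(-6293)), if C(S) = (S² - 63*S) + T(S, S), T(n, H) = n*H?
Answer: 550334538422/11686101 ≈ 47093.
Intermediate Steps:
T(n, H) = H*n
C(S) = -63*S + 2*S² (C(S) = (S² - 63*S) + S*S = (S² - 63*S) + S² = -63*S + 2*S²)
C(170) + (304/(-3714) - 19924/(-6293)) = 170*(-63 + 2*170) + (304/(-3714) - 19924/(-6293)) = 170*(-63 + 340) + (304*(-1/3714) - 19924*(-1/6293)) = 170*277 + (-152/1857 + 19924/6293) = 47090 + 36042332/11686101 = 550334538422/11686101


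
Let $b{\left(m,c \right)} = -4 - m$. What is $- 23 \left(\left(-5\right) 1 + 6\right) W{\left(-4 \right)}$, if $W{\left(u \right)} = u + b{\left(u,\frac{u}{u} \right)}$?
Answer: $92$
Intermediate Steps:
$W{\left(u \right)} = -4$ ($W{\left(u \right)} = u - \left(4 + u\right) = -4$)
$- 23 \left(\left(-5\right) 1 + 6\right) W{\left(-4 \right)} = - 23 \left(\left(-5\right) 1 + 6\right) \left(-4\right) = - 23 \left(-5 + 6\right) \left(-4\right) = \left(-23\right) 1 \left(-4\right) = \left(-23\right) \left(-4\right) = 92$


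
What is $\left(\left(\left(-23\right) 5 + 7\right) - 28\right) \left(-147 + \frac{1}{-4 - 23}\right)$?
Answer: $\frac{539920}{27} \approx 19997.0$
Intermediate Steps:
$\left(\left(\left(-23\right) 5 + 7\right) - 28\right) \left(-147 + \frac{1}{-4 - 23}\right) = \left(\left(-115 + 7\right) - 28\right) \left(-147 + \frac{1}{-27}\right) = \left(-108 - 28\right) \left(-147 - \frac{1}{27}\right) = \left(-136\right) \left(- \frac{3970}{27}\right) = \frac{539920}{27}$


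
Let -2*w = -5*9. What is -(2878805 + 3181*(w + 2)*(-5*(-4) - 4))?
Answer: -4125757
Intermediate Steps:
w = 45/2 (w = -(-5)*9/2 = -½*(-45) = 45/2 ≈ 22.500)
-(2878805 + 3181*(w + 2)*(-5*(-4) - 4)) = -(2878805 + 3181*(45/2 + 2)*(-5*(-4) - 4)) = -(2878805 + 155869*(20 - 4)/2) = -3181/(1/((49/2)*16 + 905)) = -3181/(1/(392 + 905)) = -3181/(1/1297) = -3181/1/1297 = -3181*1297 = -4125757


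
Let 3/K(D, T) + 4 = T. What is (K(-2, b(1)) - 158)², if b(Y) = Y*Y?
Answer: 25281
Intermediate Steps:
b(Y) = Y²
K(D, T) = 3/(-4 + T)
(K(-2, b(1)) - 158)² = (3/(-4 + 1²) - 158)² = (3/(-4 + 1) - 158)² = (3/(-3) - 158)² = (3*(-⅓) - 158)² = (-1 - 158)² = (-159)² = 25281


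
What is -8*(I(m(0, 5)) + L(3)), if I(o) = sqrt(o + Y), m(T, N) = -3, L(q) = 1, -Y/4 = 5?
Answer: -8 - 8*I*sqrt(23) ≈ -8.0 - 38.367*I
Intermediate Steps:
Y = -20 (Y = -4*5 = -20)
I(o) = sqrt(-20 + o) (I(o) = sqrt(o - 20) = sqrt(-20 + o))
-8*(I(m(0, 5)) + L(3)) = -8*(sqrt(-20 - 3) + 1) = -8*(sqrt(-23) + 1) = -8*(I*sqrt(23) + 1) = -8*(1 + I*sqrt(23)) = -8 - 8*I*sqrt(23)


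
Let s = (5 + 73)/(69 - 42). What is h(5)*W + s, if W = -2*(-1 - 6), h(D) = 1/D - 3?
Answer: -1634/45 ≈ -36.311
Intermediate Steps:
h(D) = -3 + 1/D
s = 26/9 (s = 78/27 = 78*(1/27) = 26/9 ≈ 2.8889)
W = 14 (W = -2*(-7) = 14)
h(5)*W + s = (-3 + 1/5)*14 + 26/9 = (-3 + ⅕)*14 + 26/9 = -14/5*14 + 26/9 = -196/5 + 26/9 = -1634/45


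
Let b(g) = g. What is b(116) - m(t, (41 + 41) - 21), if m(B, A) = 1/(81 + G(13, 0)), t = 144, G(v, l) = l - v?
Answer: 7887/68 ≈ 115.99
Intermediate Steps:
m(B, A) = 1/68 (m(B, A) = 1/(81 + (0 - 1*13)) = 1/(81 + (0 - 13)) = 1/(81 - 13) = 1/68)
b(116) - m(t, (41 + 41) - 21) = 116 - 1*1/68 = 116 - 1/68 = 7887/68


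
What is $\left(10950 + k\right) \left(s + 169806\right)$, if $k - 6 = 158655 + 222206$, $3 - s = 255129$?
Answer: $-33429826440$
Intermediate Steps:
$s = -255126$ ($s = 3 - 255129 = -255126$)
$k = 380867$ ($k = 6 + \left(158655 + 222206\right) = 6 + 380861 = 380867$)
$\left(10950 + k\right) \left(s + 169806\right) = \left(10950 + 380867\right) \left(-255126 + 169806\right) = 391817 \left(-85320\right) = -33429826440$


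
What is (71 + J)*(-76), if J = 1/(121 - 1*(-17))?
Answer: -372362/69 ≈ -5396.5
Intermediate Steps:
J = 1/138 (J = 1/(121 + 17) = 1/138 ≈ 0.0072464)
(71 + J)*(-76) = (71 + 1/138)*(-76) = (9799/138)*(-76) = -372362/69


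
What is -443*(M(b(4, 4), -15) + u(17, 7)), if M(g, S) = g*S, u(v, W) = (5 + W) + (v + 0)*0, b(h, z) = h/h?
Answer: 1329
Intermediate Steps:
b(h, z) = 1
u(v, W) = 5 + W (u(v, W) = (5 + W) + v*0 = (5 + W) + 0 = 5 + W)
M(g, S) = S*g
-443*(M(b(4, 4), -15) + u(17, 7)) = -443*(-15*1 + (5 + 7)) = -443*(-15 + 12) = -443*(-3) = 1329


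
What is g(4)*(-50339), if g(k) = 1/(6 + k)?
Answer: -50339/10 ≈ -5033.9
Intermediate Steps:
g(4)*(-50339) = -50339/(6 + 4) = -50339/10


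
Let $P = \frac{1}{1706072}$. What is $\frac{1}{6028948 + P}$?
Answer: $\frac{1706072}{10285819372257} \approx 1.6587 \cdot 10^{-7}$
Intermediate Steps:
$P = \frac{1}{1706072} \approx 5.8614 \cdot 10^{-7}$
$\frac{1}{6028948 + P} = \frac{1}{6028948 + \frac{1}{1706072}} = \frac{1}{\frac{10285819372257}{1706072}} = \frac{1706072}{10285819372257}$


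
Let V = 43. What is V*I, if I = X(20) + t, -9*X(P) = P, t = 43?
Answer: 15781/9 ≈ 1753.4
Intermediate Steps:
X(P) = -P/9
I = 367/9 (I = -⅑*20 + 43 = -20/9 + 43 = 367/9 ≈ 40.778)
V*I = 43*(367/9) = 15781/9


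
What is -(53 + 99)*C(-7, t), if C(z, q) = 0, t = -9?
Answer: 0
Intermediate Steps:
-(53 + 99)*C(-7, t) = -(53 + 99)*0 = -152*0 = -1*0 = 0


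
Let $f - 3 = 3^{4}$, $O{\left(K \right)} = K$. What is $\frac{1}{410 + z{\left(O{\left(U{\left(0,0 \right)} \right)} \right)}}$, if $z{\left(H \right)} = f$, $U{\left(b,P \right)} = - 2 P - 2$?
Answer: $\frac{1}{494} \approx 0.0020243$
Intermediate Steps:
$U{\left(b,P \right)} = -2 - 2 P$
$f = 84$ ($f = 3 + 3^{4} = 3 + 81 = 84$)
$z{\left(H \right)} = 84$
$\frac{1}{410 + z{\left(O{\left(U{\left(0,0 \right)} \right)} \right)}} = \frac{1}{410 + 84} = \frac{1}{494}$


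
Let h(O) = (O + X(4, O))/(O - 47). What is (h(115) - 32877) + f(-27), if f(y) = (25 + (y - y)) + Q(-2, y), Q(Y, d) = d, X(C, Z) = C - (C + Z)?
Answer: -32879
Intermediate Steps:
X(C, Z) = -Z (X(C, Z) = C + (-C - Z) = -Z)
h(O) = 0 (h(O) = (O - O)/(O - 47) = 0/(-47 + O) = 0)
f(y) = 25 + y (f(y) = (25 + (y - y)) + y = (25 + 0) + y = 25 + y)
(h(115) - 32877) + f(-27) = (0 - 32877) + (25 - 27) = -32877 - 2 = -32879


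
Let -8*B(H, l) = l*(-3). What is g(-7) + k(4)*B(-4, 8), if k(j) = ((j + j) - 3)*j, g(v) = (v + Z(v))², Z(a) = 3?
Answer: 76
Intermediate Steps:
g(v) = (3 + v)² (g(v) = (v + 3)² = (3 + v)²)
k(j) = j*(-3 + 2*j) (k(j) = (2*j - 3)*j = (-3 + 2*j)*j = j*(-3 + 2*j))
B(H, l) = 3*l/8 (B(H, l) = -l*(-3)/8 = -(-3)*l/8 = 3*l/8)
g(-7) + k(4)*B(-4, 8) = (3 - 7)² + (4*(-3 + 2*4))*((3/8)*8) = (-4)² + (4*(-3 + 8))*3 = 16 + (4*5)*3 = 16 + 20*3 = 16 + 60 = 76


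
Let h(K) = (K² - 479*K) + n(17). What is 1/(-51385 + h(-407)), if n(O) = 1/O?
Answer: 17/5256690 ≈ 3.2340e-6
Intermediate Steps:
h(K) = 1/17 + K² - 479*K (h(K) = (K² - 479*K) + 1/17 = 1/17 + K² - 479*K)
1/(-51385 + h(-407)) = 1/(-51385 + (1/17 + (-407)² - 479*(-407))) = 1/(-51385 + (1/17 + 165649 + 194953)) = 1/(-51385 + 6130235/17) = 1/(5256690/17) = 17/5256690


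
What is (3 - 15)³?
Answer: -1728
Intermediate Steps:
(3 - 15)³ = (-12)³ = -1728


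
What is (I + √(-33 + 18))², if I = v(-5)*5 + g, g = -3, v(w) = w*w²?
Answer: (-628 + I*√15)² ≈ 3.9437e+5 - 4864.0*I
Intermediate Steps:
v(w) = w³
I = -628 (I = (-5)³*5 - 3 = -125*5 - 3 = -625 - 3 = -628)
(I + √(-33 + 18))² = (-628 + √(-33 + 18))² = (-628 + √(-15))² = (-628 + I*√15)²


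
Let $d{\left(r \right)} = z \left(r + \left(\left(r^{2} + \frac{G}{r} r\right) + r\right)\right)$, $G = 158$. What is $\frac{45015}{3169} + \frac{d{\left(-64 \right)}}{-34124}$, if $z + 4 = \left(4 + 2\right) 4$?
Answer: $\frac{318646495}{27034739} \approx 11.787$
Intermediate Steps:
$z = 20$ ($z = -4 + \left(4 + 2\right) 4 = -4 + 6 \cdot 4 = -4 + 24 = 20$)
$d{\left(r \right)} = 3160 + 20 r^{2} + 40 r$ ($d{\left(r \right)} = 20 \left(r + \left(\left(r^{2} + \frac{158}{r} r\right) + r\right)\right) = 20 \left(r + \left(\left(r^{2} + 158\right) + r\right)\right) = 20 \left(r + \left(\left(158 + r^{2}\right) + r\right)\right) = 20 \left(r + \left(158 + r + r^{2}\right)\right) = 20 \left(158 + r^{2} + 2 r\right) = 3160 + 20 r^{2} + 40 r$)
$\frac{45015}{3169} + \frac{d{\left(-64 \right)}}{-34124} = \frac{45015}{3169} + \frac{3160 + 20 \left(-64\right)^{2} + 40 \left(-64\right)}{-34124} = 45015 \cdot \frac{1}{3169} + \left(3160 + 20 \cdot 4096 - 2560\right) \left(- \frac{1}{34124}\right) = \frac{45015}{3169} + \left(3160 + 81920 - 2560\right) \left(- \frac{1}{34124}\right) = \frac{45015}{3169} + 82520 \left(- \frac{1}{34124}\right) = \frac{45015}{3169} - \frac{20630}{8531} = \frac{318646495}{27034739}$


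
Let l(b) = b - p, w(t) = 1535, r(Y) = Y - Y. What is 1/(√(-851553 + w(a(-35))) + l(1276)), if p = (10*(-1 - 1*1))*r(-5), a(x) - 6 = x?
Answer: 638/1239097 - I*√850018/2478194 ≈ 0.00051489 - 0.00037203*I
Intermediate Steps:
a(x) = 6 + x
r(Y) = 0
p = 0 (p = (10*(-1 - 1*1))*0 = (10*(-1 - 1))*0 = (10*(-2))*0 = -20*0 = 0)
l(b) = b (l(b) = b - 1*0 = b + 0 = b)
1/(√(-851553 + w(a(-35))) + l(1276)) = 1/(√(-851553 + 1535) + 1276) = 1/(√(-850018) + 1276) = 1/(I*√850018 + 1276) = 1/(1276 + I*√850018)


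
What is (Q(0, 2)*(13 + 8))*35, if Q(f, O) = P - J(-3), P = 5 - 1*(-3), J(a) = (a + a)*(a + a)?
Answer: -20580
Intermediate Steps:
J(a) = 4*a² (J(a) = (2*a)*(2*a) = 4*a²)
P = 8 (P = 5 + 3 = 8)
Q(f, O) = -28 (Q(f, O) = 8 - 4*(-3)² = 8 - 4*9 = 8 - 1*36 = 8 - 36 = -28)
(Q(0, 2)*(13 + 8))*35 = -28*(13 + 8)*35 = -28*21*35 = -588*35 = -20580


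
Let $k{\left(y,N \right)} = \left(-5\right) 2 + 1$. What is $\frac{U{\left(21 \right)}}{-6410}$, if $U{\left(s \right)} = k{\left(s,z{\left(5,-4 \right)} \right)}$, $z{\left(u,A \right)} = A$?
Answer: $\frac{9}{6410} \approx 0.0014041$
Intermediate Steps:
$k{\left(y,N \right)} = -9$ ($k{\left(y,N \right)} = -10 + 1 = -9$)
$U{\left(s \right)} = -9$
$\frac{U{\left(21 \right)}}{-6410} = - \frac{9}{-6410} = \left(-9\right) \left(- \frac{1}{6410}\right) = \frac{9}{6410}$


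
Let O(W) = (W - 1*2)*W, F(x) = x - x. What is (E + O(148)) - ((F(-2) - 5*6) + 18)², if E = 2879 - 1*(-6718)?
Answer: 31061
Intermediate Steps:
F(x) = 0
E = 9597 (E = 2879 + 6718 = 9597)
O(W) = W*(-2 + W) (O(W) = (W - 2)*W = (-2 + W)*W = W*(-2 + W))
(E + O(148)) - ((F(-2) - 5*6) + 18)² = (9597 + 148*(-2 + 148)) - ((0 - 5*6) + 18)² = (9597 + 148*146) - ((0 - 30) + 18)² = (9597 + 21608) - (-30 + 18)² = 31205 - 1*(-12)² = 31205 - 1*144 = 31205 - 144 = 31061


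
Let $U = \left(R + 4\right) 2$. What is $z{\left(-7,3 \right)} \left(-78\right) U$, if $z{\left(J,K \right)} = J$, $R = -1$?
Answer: $3276$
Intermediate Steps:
$U = 6$ ($U = \left(-1 + 4\right) 2 = 3 \cdot 2 = 6$)
$z{\left(-7,3 \right)} \left(-78\right) U = \left(-7\right) \left(-78\right) 6 = 546 \cdot 6 = 3276$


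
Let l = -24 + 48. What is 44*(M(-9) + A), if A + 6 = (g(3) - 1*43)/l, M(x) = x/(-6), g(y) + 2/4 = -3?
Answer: -1133/4 ≈ -283.25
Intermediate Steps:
g(y) = -7/2 (g(y) = -½ - 3 = -7/2)
l = 24
M(x) = -x/6 (M(x) = x*(-⅙) = -x/6)
A = -127/16 (A = -6 + (-7/2 - 1*43)/24 = -6 + (-7/2 - 43)*(1/24) = -6 - 93/2*1/24 = -6 - 31/16 = -127/16 ≈ -7.9375)
44*(M(-9) + A) = 44*(-⅙*(-9) - 127/16) = 44*(3/2 - 127/16) = 44*(-103/16) = -1133/4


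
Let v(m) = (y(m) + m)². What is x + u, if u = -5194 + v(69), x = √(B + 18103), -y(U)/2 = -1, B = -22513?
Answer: -153 + 21*I*√10 ≈ -153.0 + 66.408*I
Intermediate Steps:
y(U) = 2 (y(U) = -2*(-1) = 2)
v(m) = (2 + m)²
x = 21*I*√10 (x = √(-22513 + 18103) = √(-4410) = 21*I*√10 ≈ 66.408*I)
u = -153 (u = -5194 + (2 + 69)² = -5194 + 71² = -5194 + 5041 = -153)
x + u = 21*I*√10 - 153 = -153 + 21*I*√10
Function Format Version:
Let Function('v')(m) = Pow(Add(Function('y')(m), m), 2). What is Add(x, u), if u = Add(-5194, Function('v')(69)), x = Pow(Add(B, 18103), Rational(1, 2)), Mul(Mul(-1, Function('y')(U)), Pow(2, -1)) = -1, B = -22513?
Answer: Add(-153, Mul(21, I, Pow(10, Rational(1, 2)))) ≈ Add(-153.00, Mul(66.408, I))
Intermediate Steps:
Function('y')(U) = 2 (Function('y')(U) = Mul(-2, -1) = 2)
Function('v')(m) = Pow(Add(2, m), 2)
x = Mul(21, I, Pow(10, Rational(1, 2))) (x = Pow(Add(-22513, 18103), Rational(1, 2)) = Pow(-4410, Rational(1, 2)) = Mul(21, I, Pow(10, Rational(1, 2))) ≈ Mul(66.408, I))
u = -153 (u = Add(-5194, Pow(Add(2, 69), 2)) = Add(-5194, Pow(71, 2)) = Add(-5194, 5041) = -153)
Add(x, u) = Add(Mul(21, I, Pow(10, Rational(1, 2))), -153) = Add(-153, Mul(21, I, Pow(10, Rational(1, 2))))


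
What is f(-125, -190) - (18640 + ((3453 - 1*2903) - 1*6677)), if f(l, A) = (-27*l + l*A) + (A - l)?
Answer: 14547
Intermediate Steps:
f(l, A) = A - 28*l + A*l (f(l, A) = (-27*l + A*l) + (A - l) = A - 28*l + A*l)
f(-125, -190) - (18640 + ((3453 - 1*2903) - 1*6677)) = (-190 - 28*(-125) - 190*(-125)) - (18640 + ((3453 - 1*2903) - 1*6677)) = (-190 + 3500 + 23750) - (18640 + ((3453 - 2903) - 6677)) = 27060 - (18640 + (550 - 6677)) = 27060 - (18640 - 6127) = 27060 - 1*12513 = 27060 - 12513 = 14547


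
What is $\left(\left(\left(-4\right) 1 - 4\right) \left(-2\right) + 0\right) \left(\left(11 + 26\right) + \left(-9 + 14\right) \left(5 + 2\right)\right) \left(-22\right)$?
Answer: $-25344$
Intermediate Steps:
$\left(\left(\left(-4\right) 1 - 4\right) \left(-2\right) + 0\right) \left(\left(11 + 26\right) + \left(-9 + 14\right) \left(5 + 2\right)\right) \left(-22\right) = \left(\left(-4 - 4\right) \left(-2\right) + 0\right) \left(37 + 5 \cdot 7\right) \left(-22\right) = \left(\left(-8\right) \left(-2\right) + 0\right) \left(37 + 35\right) \left(-22\right) = \left(16 + 0\right) 72 \left(-22\right) = 16 \cdot 72 \left(-22\right) = 1152 \left(-22\right) = -25344$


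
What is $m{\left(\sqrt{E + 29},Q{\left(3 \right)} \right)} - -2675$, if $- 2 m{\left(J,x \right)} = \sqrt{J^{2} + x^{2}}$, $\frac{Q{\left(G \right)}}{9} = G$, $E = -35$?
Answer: $2675 - \frac{\sqrt{723}}{2} \approx 2661.6$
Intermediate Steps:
$Q{\left(G \right)} = 9 G$
$m{\left(J,x \right)} = - \frac{\sqrt{J^{2} + x^{2}}}{2}$
$m{\left(\sqrt{E + 29},Q{\left(3 \right)} \right)} - -2675 = - \frac{\sqrt{\left(\sqrt{-35 + 29}\right)^{2} + \left(9 \cdot 3\right)^{2}}}{2} - -2675 = - \frac{\sqrt{\left(\sqrt{-6}\right)^{2} + 27^{2}}}{2} + 2675 = - \frac{\sqrt{\left(i \sqrt{6}\right)^{2} + 729}}{2} + 2675 = - \frac{\sqrt{-6 + 729}}{2} + 2675 = - \frac{\sqrt{723}}{2} + 2675 = 2675 - \frac{\sqrt{723}}{2}$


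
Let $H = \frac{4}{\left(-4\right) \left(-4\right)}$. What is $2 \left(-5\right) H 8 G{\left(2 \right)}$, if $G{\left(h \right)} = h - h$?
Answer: $0$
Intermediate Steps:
$G{\left(h \right)} = 0$
$H = \frac{1}{4}$ ($H = \frac{4}{16} = 4 \cdot \frac{1}{16} = \frac{1}{4} \approx 0.25$)
$2 \left(-5\right) H 8 G{\left(2 \right)} = 2 \left(-5\right) \frac{1}{4} \cdot 8 \cdot 0 = \left(-10\right) \frac{1}{4} \cdot 8 \cdot 0 = \left(- \frac{5}{2}\right) 8 \cdot 0 = \left(-20\right) 0 = 0$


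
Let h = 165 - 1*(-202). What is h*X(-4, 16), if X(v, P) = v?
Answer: -1468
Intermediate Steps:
h = 367 (h = 165 + 202 = 367)
h*X(-4, 16) = 367*(-4) = -1468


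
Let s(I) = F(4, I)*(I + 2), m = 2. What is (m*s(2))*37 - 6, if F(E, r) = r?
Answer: 586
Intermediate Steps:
s(I) = I*(2 + I) (s(I) = I*(I + 2) = I*(2 + I))
(m*s(2))*37 - 6 = (2*(2*(2 + 2)))*37 - 6 = (2*(2*4))*37 - 6 = (2*8)*37 - 6 = 16*37 - 6 = 592 - 6 = 586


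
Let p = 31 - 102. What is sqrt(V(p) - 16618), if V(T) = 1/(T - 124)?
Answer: I*sqrt(631899645)/195 ≈ 128.91*I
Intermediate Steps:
p = -71
V(T) = 1/(-124 + T)
sqrt(V(p) - 16618) = sqrt(1/(-124 - 71) - 16618) = sqrt(1/(-195) - 16618) = sqrt(-1/195 - 16618) = sqrt(-3240511/195) = I*sqrt(631899645)/195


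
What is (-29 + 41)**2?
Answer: 144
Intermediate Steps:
(-29 + 41)**2 = 12**2 = 144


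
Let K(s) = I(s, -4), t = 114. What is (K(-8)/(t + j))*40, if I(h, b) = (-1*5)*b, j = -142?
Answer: -200/7 ≈ -28.571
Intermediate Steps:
I(h, b) = -5*b
K(s) = 20 (K(s) = -5*(-4) = 20)
(K(-8)/(t + j))*40 = (20/(114 - 142))*40 = (20/(-28))*40 = (20*(-1/28))*40 = -5/7*40 = -200/7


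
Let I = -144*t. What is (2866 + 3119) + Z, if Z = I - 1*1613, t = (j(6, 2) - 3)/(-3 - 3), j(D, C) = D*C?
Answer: 4588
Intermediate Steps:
j(D, C) = C*D
t = -3/2 (t = (2*6 - 3)/(-3 - 3) = (12 - 3)/(-6) = 9*(-⅙) = -3/2 ≈ -1.5000)
I = 216 (I = -144*(-3/2) = 216)
Z = -1397 (Z = 216 - 1*1613 = 216 - 1613 = -1397)
(2866 + 3119) + Z = (2866 + 3119) - 1397 = 5985 - 1397 = 4588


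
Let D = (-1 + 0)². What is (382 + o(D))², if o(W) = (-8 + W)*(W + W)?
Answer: 135424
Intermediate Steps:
D = 1 (D = (-1)² = 1)
o(W) = 2*W*(-8 + W) (o(W) = (-8 + W)*(2*W) = 2*W*(-8 + W))
(382 + o(D))² = (382 + 2*1*(-8 + 1))² = (382 + 2*1*(-7))² = (382 - 14)² = 368² = 135424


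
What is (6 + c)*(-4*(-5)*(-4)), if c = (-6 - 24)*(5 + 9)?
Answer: 33120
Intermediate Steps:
c = -420 (c = -30*14 = -420)
(6 + c)*(-4*(-5)*(-4)) = (6 - 420)*(-4*(-5)*(-4)) = -8280*(-4) = -414*(-80) = 33120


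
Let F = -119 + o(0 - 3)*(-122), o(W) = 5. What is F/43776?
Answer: -81/4864 ≈ -0.016653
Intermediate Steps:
F = -729 (F = -119 + 5*(-122) = -119 - 610 = -729)
F/43776 = -729/43776 = -729*1/43776 = -81/4864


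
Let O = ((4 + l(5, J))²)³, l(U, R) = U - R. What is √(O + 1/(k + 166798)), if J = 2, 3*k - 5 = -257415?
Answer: √1736535248305774/121492 ≈ 343.00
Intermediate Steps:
k = -257410/3 (k = 5/3 + (⅓)*(-257415) = 5/3 - 85805 = -257410/3 ≈ -85803.)
O = 117649 (O = ((4 + (5 - 1*2))²)³ = ((4 + (5 - 2))²)³ = ((4 + 3)²)³ = (7²)³ = 49³ = 117649)
√(O + 1/(k + 166798)) = √(117649 + 1/(-257410/3 + 166798)) = √(117649 + 1/(242984/3)) = √(117649 + 3/242984) = √(28586824619/242984) = √1736535248305774/121492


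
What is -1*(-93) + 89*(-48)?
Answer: -4179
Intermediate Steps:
-1*(-93) + 89*(-48) = 93 - 4272 = -4179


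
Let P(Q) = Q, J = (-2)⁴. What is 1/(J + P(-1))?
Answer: 1/15 ≈ 0.066667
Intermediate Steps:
J = 16
1/(J + P(-1)) = 1/(16 - 1) = 1/15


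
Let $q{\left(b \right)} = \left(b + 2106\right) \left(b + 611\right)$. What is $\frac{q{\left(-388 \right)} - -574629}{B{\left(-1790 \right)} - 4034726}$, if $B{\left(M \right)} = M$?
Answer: $- \frac{957743}{4036516} \approx -0.23727$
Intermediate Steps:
$q{\left(b \right)} = \left(611 + b\right) \left(2106 + b\right)$ ($q{\left(b \right)} = \left(2106 + b\right) \left(611 + b\right) = \left(611 + b\right) \left(2106 + b\right)$)
$\frac{q{\left(-388 \right)} - -574629}{B{\left(-1790 \right)} - 4034726} = \frac{\left(1286766 + \left(-388\right)^{2} + 2717 \left(-388\right)\right) - -574629}{-1790 - 4034726} = \frac{\left(1286766 + 150544 - 1054196\right) + \left(575444 - 815\right)}{-4036516} = \left(383114 + 574629\right) \left(- \frac{1}{4036516}\right) = 957743 \left(- \frac{1}{4036516}\right) = - \frac{957743}{4036516}$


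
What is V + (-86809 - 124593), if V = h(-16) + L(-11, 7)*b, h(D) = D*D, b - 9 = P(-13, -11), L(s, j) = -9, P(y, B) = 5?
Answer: -211272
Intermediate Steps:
b = 14 (b = 9 + 5 = 14)
h(D) = D²
V = 130 (V = (-16)² - 9*14 = 256 - 126 = 130)
V + (-86809 - 124593) = 130 + (-86809 - 124593) = 130 - 211402 = -211272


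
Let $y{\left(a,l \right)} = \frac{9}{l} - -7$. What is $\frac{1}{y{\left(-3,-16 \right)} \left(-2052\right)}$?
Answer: $- \frac{4}{52839} \approx -7.5702 \cdot 10^{-5}$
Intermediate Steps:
$y{\left(a,l \right)} = 7 + \frac{9}{l}$ ($y{\left(a,l \right)} = \frac{9}{l} + 7 = 7 + \frac{9}{l}$)
$\frac{1}{y{\left(-3,-16 \right)} \left(-2052\right)} = \frac{1}{\left(7 + \frac{9}{-16}\right) \left(-2052\right)} = \frac{1}{\left(7 + 9 \left(- \frac{1}{16}\right)\right) \left(-2052\right)} = \frac{1}{\left(7 - \frac{9}{16}\right) \left(-2052\right)} = \frac{1}{\frac{103}{16} \left(-2052\right)} = \frac{1}{- \frac{52839}{4}} = - \frac{4}{52839}$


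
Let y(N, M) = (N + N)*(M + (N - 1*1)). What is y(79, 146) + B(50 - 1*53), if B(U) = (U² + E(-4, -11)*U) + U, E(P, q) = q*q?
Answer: 35035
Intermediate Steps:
E(P, q) = q²
y(N, M) = 2*N*(-1 + M + N) (y(N, M) = (2*N)*(M + (N - 1)) = (2*N)*(M + (-1 + N)) = (2*N)*(-1 + M + N) = 2*N*(-1 + M + N))
B(U) = U² + 122*U (B(U) = (U² + (-11)²*U) + U = (U² + 121*U) + U = U² + 122*U)
y(79, 146) + B(50 - 1*53) = 2*79*(-1 + 146 + 79) + (50 - 1*53)*(122 + (50 - 1*53)) = 2*79*224 + (50 - 53)*(122 + (50 - 53)) = 35392 - 3*(122 - 3) = 35392 - 3*119 = 35392 - 357 = 35035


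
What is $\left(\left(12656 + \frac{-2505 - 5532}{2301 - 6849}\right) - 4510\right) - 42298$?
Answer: $- \frac{51771753}{1516} \approx -34150.0$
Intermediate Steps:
$\left(\left(12656 + \frac{-2505 - 5532}{2301 - 6849}\right) - 4510\right) - 42298 = \left(\left(12656 - \frac{8037}{-4548}\right) - 4510\right) - 42298 = \left(\left(12656 - - \frac{2679}{1516}\right) - 4510\right) - 42298 = \left(\left(12656 + \frac{2679}{1516}\right) - 4510\right) - 42298 = \left(\frac{19189175}{1516} - 4510\right) - 42298 = \frac{12352015}{1516} - 42298 = - \frac{51771753}{1516}$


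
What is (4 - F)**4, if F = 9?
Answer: 625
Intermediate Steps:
(4 - F)**4 = (4 - 1*9)**4 = (4 - 9)**4 = (-5)**4 = 625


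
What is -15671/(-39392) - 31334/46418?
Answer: -253446225/914248928 ≈ -0.27722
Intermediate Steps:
-15671/(-39392) - 31334/46418 = -15671*(-1/39392) - 31334*1/46418 = 15671/39392 - 15667/23209 = -253446225/914248928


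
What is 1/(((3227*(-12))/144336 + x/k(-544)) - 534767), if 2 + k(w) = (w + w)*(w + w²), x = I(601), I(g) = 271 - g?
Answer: -1932818398972/1033608015318189427 ≈ -1.8700e-6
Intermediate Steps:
x = -330 (x = 271 - 1*601 = 271 - 601 = -330)
k(w) = -2 + 2*w*(w + w²) (k(w) = -2 + (w + w)*(w + w²) = -2 + (2*w)*(w + w²) = -2 + 2*w*(w + w²))
1/(((3227*(-12))/144336 + x/k(-544)) - 534767) = 1/(((3227*(-12))/144336 - 330/(-2 + 2*(-544)² + 2*(-544)³)) - 534767) = 1/((-38724*1/144336 - 330/(-2 + 2*295936 + 2*(-160989184))) - 534767) = 1/((-3227/12028 - 330/(-2 + 591872 - 321978368)) - 534767) = 1/((-3227/12028 - 330/(-321386498)) - 534767) = 1/((-3227/12028 - 330*(-1/321386498)) - 534767) = 1/((-3227/12028 + 165/160693249) - 534767) = 1/(-518555129903/1932818398972 - 534767) = 1/(-1033608015318189427/1932818398972) = -1932818398972/1033608015318189427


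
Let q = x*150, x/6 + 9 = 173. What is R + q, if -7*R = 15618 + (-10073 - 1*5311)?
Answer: 1032966/7 ≈ 1.4757e+5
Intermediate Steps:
x = 984 (x = -54 + 6*173 = -54 + 1038 = 984)
R = -234/7 (R = -(15618 + (-10073 - 1*5311))/7 = -(15618 + (-10073 - 5311))/7 = -(15618 - 15384)/7 = -⅐*234 = -234/7 ≈ -33.429)
q = 147600 (q = 984*150 = 147600)
R + q = -234/7 + 147600 = 1032966/7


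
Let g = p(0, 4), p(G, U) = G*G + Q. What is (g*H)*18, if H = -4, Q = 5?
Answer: -360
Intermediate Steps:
p(G, U) = 5 + G**2 (p(G, U) = G*G + 5 = G**2 + 5 = 5 + G**2)
g = 5 (g = 5 + 0**2 = 5 + 0 = 5)
(g*H)*18 = (5*(-4))*18 = -20*18 = -360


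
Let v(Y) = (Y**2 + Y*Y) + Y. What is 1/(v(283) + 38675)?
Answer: 1/199136 ≈ 5.0217e-6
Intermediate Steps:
v(Y) = Y + 2*Y**2 (v(Y) = (Y**2 + Y**2) + Y = 2*Y**2 + Y = Y + 2*Y**2)
1/(v(283) + 38675) = 1/(283*(1 + 2*283) + 38675) = 1/(283*(1 + 566) + 38675) = 1/(283*567 + 38675) = 1/(160461 + 38675) = 1/199136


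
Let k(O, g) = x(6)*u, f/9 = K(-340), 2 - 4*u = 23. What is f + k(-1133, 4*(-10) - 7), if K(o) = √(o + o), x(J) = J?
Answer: -63/2 + 18*I*√170 ≈ -31.5 + 234.69*I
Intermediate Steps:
u = -21/4 (u = ½ - ¼*23 = ½ - 23/4 = -21/4 ≈ -5.2500)
K(o) = √2*√o (K(o) = √(2*o) = √2*√o)
f = 18*I*√170 (f = 9*(√2*√(-340)) = 9*(√2*(2*I*√85)) = 9*(2*I*√170) = 18*I*√170 ≈ 234.69*I)
k(O, g) = -63/2 (k(O, g) = 6*(-21/4) = -63/2)
f + k(-1133, 4*(-10) - 7) = 18*I*√170 - 63/2 = -63/2 + 18*I*√170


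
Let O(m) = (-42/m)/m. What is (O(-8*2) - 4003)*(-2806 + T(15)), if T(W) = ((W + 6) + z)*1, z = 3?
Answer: 712755355/64 ≈ 1.1137e+7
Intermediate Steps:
T(W) = 9 + W (T(W) = ((W + 6) + 3)*1 = ((6 + W) + 3)*1 = (9 + W)*1 = 9 + W)
O(m) = -42/m²
(O(-8*2) - 4003)*(-2806 + T(15)) = (-42/(-8*2)² - 4003)*(-2806 + (9 + 15)) = (-42/(-16)² - 4003)*(-2806 + 24) = (-42*1/256 - 4003)*(-2782) = (-21/128 - 4003)*(-2782) = -512405/128*(-2782) = 712755355/64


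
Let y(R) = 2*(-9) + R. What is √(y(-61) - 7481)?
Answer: 6*I*√210 ≈ 86.948*I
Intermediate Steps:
y(R) = -18 + R
√(y(-61) - 7481) = √((-18 - 61) - 7481) = √(-79 - 7481) = √(-7560) = 6*I*√210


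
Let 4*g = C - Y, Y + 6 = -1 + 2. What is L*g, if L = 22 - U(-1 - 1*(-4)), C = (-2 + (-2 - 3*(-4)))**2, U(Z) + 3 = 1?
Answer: 414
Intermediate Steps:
U(Z) = -2 (U(Z) = -3 + 1 = -2)
Y = -5 (Y = -6 + (-1 + 2) = -6 + 1 = -5)
C = 64 (C = (-2 + (-2 + 12))**2 = (-2 + 10)**2 = 8**2 = 64)
L = 24 (L = 22 - 1*(-2) = 22 + 2 = 24)
g = 69/4 (g = (64 - 1*(-5))/4 = (64 + 5)/4 = (1/4)*69 = 69/4 ≈ 17.250)
L*g = 24*(69/4) = 414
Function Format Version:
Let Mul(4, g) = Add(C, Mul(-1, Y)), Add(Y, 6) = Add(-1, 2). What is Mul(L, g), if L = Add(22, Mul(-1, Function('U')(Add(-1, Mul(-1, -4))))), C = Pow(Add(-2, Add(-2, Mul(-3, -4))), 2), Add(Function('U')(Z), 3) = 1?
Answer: 414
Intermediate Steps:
Function('U')(Z) = -2 (Function('U')(Z) = Add(-3, 1) = -2)
Y = -5 (Y = Add(-6, Add(-1, 2)) = Add(-6, 1) = -5)
C = 64 (C = Pow(Add(-2, Add(-2, 12)), 2) = Pow(Add(-2, 10), 2) = Pow(8, 2) = 64)
L = 24 (L = Add(22, Mul(-1, -2)) = Add(22, 2) = 24)
g = Rational(69, 4) (g = Mul(Rational(1, 4), Add(64, Mul(-1, -5))) = Mul(Rational(1, 4), Add(64, 5)) = Mul(Rational(1, 4), 69) = Rational(69, 4) ≈ 17.250)
Mul(L, g) = Mul(24, Rational(69, 4)) = 414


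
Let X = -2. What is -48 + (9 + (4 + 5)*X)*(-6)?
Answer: 6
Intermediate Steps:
-48 + (9 + (4 + 5)*X)*(-6) = -48 + (9 + (4 + 5)*(-2))*(-6) = -48 + (9 + 9*(-2))*(-6) = -48 + (9 - 18)*(-6) = -48 - 9*(-6) = -48 + 54 = 6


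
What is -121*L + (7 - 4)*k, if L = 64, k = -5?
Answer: -7759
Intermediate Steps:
-121*L + (7 - 4)*k = -121*64 + (7 - 4)*(-5) = -7744 + 3*(-5) = -7744 - 15 = -7759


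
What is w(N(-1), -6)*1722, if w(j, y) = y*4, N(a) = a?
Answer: -41328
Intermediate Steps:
w(j, y) = 4*y
w(N(-1), -6)*1722 = (4*(-6))*1722 = -24*1722 = -41328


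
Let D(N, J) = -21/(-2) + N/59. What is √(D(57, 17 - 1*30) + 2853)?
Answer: √39884826/118 ≈ 53.521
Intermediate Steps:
D(N, J) = 21/2 + N/59 (D(N, J) = -21*(-½) + N*(1/59) = 21/2 + N/59)
√(D(57, 17 - 1*30) + 2853) = √((21/2 + (1/59)*57) + 2853) = √((21/2 + 57/59) + 2853) = √(1353/118 + 2853) = √(338007/118) = √39884826/118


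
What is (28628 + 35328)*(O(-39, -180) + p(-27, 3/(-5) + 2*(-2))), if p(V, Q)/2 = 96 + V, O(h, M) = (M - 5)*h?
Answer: 470268468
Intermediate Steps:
O(h, M) = h*(-5 + M) (O(h, M) = (-5 + M)*h = h*(-5 + M))
p(V, Q) = 192 + 2*V (p(V, Q) = 2*(96 + V) = 192 + 2*V)
(28628 + 35328)*(O(-39, -180) + p(-27, 3/(-5) + 2*(-2))) = (28628 + 35328)*(-39*(-5 - 180) + (192 + 2*(-27))) = 63956*(-39*(-185) + (192 - 54)) = 63956*(7215 + 138) = 63956*7353 = 470268468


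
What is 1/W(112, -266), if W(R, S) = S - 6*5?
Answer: -1/296 ≈ -0.0033784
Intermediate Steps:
W(R, S) = -30 + S (W(R, S) = S - 30 = -30 + S)
1/W(112, -266) = 1/(-30 - 266) = 1/(-296) = -1/296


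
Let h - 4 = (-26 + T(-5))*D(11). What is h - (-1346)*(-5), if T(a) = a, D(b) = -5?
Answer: -6571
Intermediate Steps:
h = 159 (h = 4 + (-26 - 5)*(-5) = 4 - 31*(-5) = 4 + 155 = 159)
h - (-1346)*(-5) = 159 - (-1346)*(-5) = 159 - 1*6730 = 159 - 6730 = -6571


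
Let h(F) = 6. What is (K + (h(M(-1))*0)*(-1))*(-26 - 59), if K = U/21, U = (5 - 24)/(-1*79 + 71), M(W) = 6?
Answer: -1615/168 ≈ -9.6131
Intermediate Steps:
U = 19/8 (U = -19/(-79 + 71) = -19/(-8) = -19*(-1/8) = 19/8 ≈ 2.3750)
K = 19/168 (K = (19/8)/21 = (19/8)*(1/21) = 19/168 ≈ 0.11310)
(K + (h(M(-1))*0)*(-1))*(-26 - 59) = (19/168 + (6*0)*(-1))*(-26 - 59) = (19/168 + 0*(-1))*(-85) = (19/168 + 0)*(-85) = (19/168)*(-85) = -1615/168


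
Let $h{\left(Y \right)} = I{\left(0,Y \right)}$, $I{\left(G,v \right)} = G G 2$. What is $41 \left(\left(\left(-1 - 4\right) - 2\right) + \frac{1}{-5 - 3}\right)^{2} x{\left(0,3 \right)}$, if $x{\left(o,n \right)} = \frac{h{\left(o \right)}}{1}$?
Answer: $0$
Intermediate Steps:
$I{\left(G,v \right)} = 2 G^{2}$ ($I{\left(G,v \right)} = G^{2} \cdot 2 = 2 G^{2}$)
$h{\left(Y \right)} = 0$ ($h{\left(Y \right)} = 2 \cdot 0^{2} = 2 \cdot 0 = 0$)
$x{\left(o,n \right)} = 0$ ($x{\left(o,n \right)} = \frac{0}{1} = 0 \cdot 1 = 0$)
$41 \left(\left(\left(-1 - 4\right) - 2\right) + \frac{1}{-5 - 3}\right)^{2} x{\left(0,3 \right)} = 41 \left(\left(\left(-1 - 4\right) - 2\right) + \frac{1}{-5 - 3}\right)^{2} \cdot 0 = 41 \left(\left(-5 - 2\right) + \frac{1}{-8}\right)^{2} \cdot 0 = 41 \left(-7 - \frac{1}{8}\right)^{2} \cdot 0 = 41 \left(- \frac{57}{8}\right)^{2} \cdot 0 = 41 \cdot \frac{3249}{64} \cdot 0 = \frac{133209}{64} \cdot 0 = 0$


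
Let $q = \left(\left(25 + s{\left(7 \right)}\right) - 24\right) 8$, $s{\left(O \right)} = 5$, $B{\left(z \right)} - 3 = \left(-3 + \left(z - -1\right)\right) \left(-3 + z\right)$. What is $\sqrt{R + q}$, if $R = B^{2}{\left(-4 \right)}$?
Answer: $\sqrt{2073} \approx 45.53$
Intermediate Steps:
$B{\left(z \right)} = 3 + \left(-3 + z\right) \left(-2 + z\right)$ ($B{\left(z \right)} = 3 + \left(-3 + \left(z - -1\right)\right) \left(-3 + z\right) = 3 + \left(-3 + \left(z + 1\right)\right) \left(-3 + z\right) = 3 + \left(-3 + \left(1 + z\right)\right) \left(-3 + z\right) = 3 + \left(-2 + z\right) \left(-3 + z\right) = 3 + \left(-3 + z\right) \left(-2 + z\right)$)
$q = 48$ ($q = \left(\left(25 + 5\right) - 24\right) 8 = \left(30 - 24\right) 8 = 6 \cdot 8 = 48$)
$R = 2025$ ($R = \left(9 + \left(-4\right)^{2} - -20\right)^{2} = \left(9 + 16 + 20\right)^{2} = 45^{2} = 2025$)
$\sqrt{R + q} = \sqrt{2025 + 48} = \sqrt{2073}$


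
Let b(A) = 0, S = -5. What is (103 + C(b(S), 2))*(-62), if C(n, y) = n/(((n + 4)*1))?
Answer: -6386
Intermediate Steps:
C(n, y) = n/(4 + n) (C(n, y) = n/(((4 + n)*1)) = n/(4 + n))
(103 + C(b(S), 2))*(-62) = (103 + 0/(4 + 0))*(-62) = (103 + 0/4)*(-62) = (103 + 0*(¼))*(-62) = (103 + 0)*(-62) = 103*(-62) = -6386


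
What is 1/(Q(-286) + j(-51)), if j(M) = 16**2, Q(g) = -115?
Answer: 1/141 ≈ 0.0070922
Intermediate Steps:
j(M) = 256
1/(Q(-286) + j(-51)) = 1/(-115 + 256) = 1/141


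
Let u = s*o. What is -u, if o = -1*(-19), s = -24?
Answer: 456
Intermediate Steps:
o = 19
u = -456 (u = -24*19 = -456)
-u = -1*(-456) = 456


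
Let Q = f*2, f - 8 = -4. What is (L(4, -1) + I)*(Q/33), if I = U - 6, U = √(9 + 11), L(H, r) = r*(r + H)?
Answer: -24/11 + 16*√5/33 ≈ -1.0977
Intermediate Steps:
L(H, r) = r*(H + r)
U = 2*√5 (U = √20 = 2*√5 ≈ 4.4721)
f = 4 (f = 8 - 4 = 4)
Q = 8 (Q = 4*2 = 8)
I = -6 + 2*√5 (I = 2*√5 - 6 = -6 + 2*√5 ≈ -1.5279)
(L(4, -1) + I)*(Q/33) = (-(4 - 1) + (-6 + 2*√5))*(8/33) = (-1*3 + (-6 + 2*√5))*(8*(1/33)) = (-3 + (-6 + 2*√5))*(8/33) = (-9 + 2*√5)*(8/33) = -24/11 + 16*√5/33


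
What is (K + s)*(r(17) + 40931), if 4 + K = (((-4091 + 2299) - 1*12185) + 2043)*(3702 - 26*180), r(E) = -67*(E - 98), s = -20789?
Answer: 540101249922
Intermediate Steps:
r(E) = 6566 - 67*E (r(E) = -67*(-98 + E) = 6566 - 67*E)
K = 11671448 (K = -4 + (((-4091 + 2299) - 1*12185) + 2043)*(3702 - 26*180) = -4 + ((-1792 - 12185) + 2043)*(3702 - 4680) = -4 + (-13977 + 2043)*(-978) = -4 - 11934*(-978) = -4 + 11671452 = 11671448)
(K + s)*(r(17) + 40931) = (11671448 - 20789)*((6566 - 67*17) + 40931) = 11650659*((6566 - 1139) + 40931) = 11650659*(5427 + 40931) = 11650659*46358 = 540101249922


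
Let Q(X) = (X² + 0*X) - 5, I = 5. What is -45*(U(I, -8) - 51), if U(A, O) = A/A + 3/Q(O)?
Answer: 132615/59 ≈ 2247.7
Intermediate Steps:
Q(X) = -5 + X² (Q(X) = (X² + 0) - 5 = X² - 5 = -5 + X²)
U(A, O) = 1 + 3/(-5 + O²) (U(A, O) = A/A + 3/(-5 + O²) = 1 + 3/(-5 + O²))
-45*(U(I, -8) - 51) = -45*((-2 + (-8)²)/(-5 + (-8)²) - 51) = -45*((-2 + 64)/(-5 + 64) - 51) = -45*(62/59 - 51) = -45*(-2947/59) = 132615/59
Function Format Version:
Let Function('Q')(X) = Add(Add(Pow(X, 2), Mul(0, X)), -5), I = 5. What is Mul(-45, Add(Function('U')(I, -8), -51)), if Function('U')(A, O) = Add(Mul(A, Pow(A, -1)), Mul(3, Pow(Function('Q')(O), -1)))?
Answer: Rational(132615, 59) ≈ 2247.7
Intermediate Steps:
Function('Q')(X) = Add(-5, Pow(X, 2)) (Function('Q')(X) = Add(Add(Pow(X, 2), 0), -5) = Add(Pow(X, 2), -5) = Add(-5, Pow(X, 2)))
Function('U')(A, O) = Add(1, Mul(3, Pow(Add(-5, Pow(O, 2)), -1))) (Function('U')(A, O) = Add(Mul(A, Pow(A, -1)), Mul(3, Pow(Add(-5, Pow(O, 2)), -1))) = Add(1, Mul(3, Pow(Add(-5, Pow(O, 2)), -1))))
Mul(-45, Add(Function('U')(I, -8), -51)) = Mul(-45, Add(Mul(Pow(Add(-5, Pow(-8, 2)), -1), Add(-2, Pow(-8, 2))), -51)) = Mul(-45, Add(Mul(Pow(Add(-5, 64), -1), Add(-2, 64)), -51)) = Mul(-45, Add(Mul(Pow(59, -1), 62), -51)) = Mul(-45, Add(Mul(Rational(1, 59), 62), -51)) = Mul(-45, Add(Rational(62, 59), -51)) = Mul(-45, Rational(-2947, 59)) = Rational(132615, 59)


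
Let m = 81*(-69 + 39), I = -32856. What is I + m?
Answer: -35286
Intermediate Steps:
m = -2430 (m = 81*(-30) = -2430)
I + m = -32856 - 2430 = -35286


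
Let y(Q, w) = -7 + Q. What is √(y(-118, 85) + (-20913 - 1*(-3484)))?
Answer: I*√17554 ≈ 132.49*I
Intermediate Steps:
√(y(-118, 85) + (-20913 - 1*(-3484))) = √((-7 - 118) + (-20913 - 1*(-3484))) = √(-125 + (-20913 + 3484)) = √(-125 - 17429) = √(-17554) = I*√17554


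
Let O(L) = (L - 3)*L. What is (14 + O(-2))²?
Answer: 576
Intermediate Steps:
O(L) = L*(-3 + L) (O(L) = (-3 + L)*L = L*(-3 + L))
(14 + O(-2))² = (14 - 2*(-3 - 2))² = (14 - 2*(-5))² = (14 + 10)² = 24² = 576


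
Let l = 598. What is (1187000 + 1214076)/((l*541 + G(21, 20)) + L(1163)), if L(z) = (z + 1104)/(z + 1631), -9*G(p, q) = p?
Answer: 20125819032/2711715119 ≈ 7.4218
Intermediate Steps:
G(p, q) = -p/9
L(z) = (1104 + z)/(1631 + z)
(1187000 + 1214076)/((l*541 + G(21, 20)) + L(1163)) = (1187000 + 1214076)/((598*541 - ⅑*21) + (1104 + 1163)/(1631 + 1163)) = 2401076/((323518 - 7/3) + 2267/2794) = 2401076/(970547/3 + (1/2794)*2267) = 2401076/(970547/3 + 2267/2794) = 2401076/(2711715119/8382) = 2401076*(8382/2711715119) = 20125819032/2711715119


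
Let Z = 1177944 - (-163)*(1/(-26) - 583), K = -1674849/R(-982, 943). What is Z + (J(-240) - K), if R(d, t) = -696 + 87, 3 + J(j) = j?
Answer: 5699794369/5278 ≈ 1.0799e+6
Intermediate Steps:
J(j) = -3 + j
R(d, t) = -609
K = 558283/203 (K = -1674849/(-609) = -1674849*(-1/609) = 558283/203 ≈ 2750.2)
Z = 28155627/26 (Z = 1177944 - (-163)*(-1/26 - 583) = 1177944 - (-163)*(-15159)/26 = 1177944 - 1*2470917/26 = 1177944 - 2470917/26 = 28155627/26 ≈ 1.0829e+6)
Z + (J(-240) - K) = 28155627/26 + ((-3 - 240) - 1*558283/203) = 28155627/26 + (-243 - 558283/203) = 28155627/26 - 607612/203 = 5699794369/5278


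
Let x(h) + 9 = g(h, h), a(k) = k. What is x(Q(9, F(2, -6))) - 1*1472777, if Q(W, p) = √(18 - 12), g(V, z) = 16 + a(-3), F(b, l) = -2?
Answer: -1472773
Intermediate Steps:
g(V, z) = 13 (g(V, z) = 16 - 3 = 13)
Q(W, p) = √6
x(h) = 4 (x(h) = -9 + 13 = 4)
x(Q(9, F(2, -6))) - 1*1472777 = 4 - 1*1472777 = 4 - 1472777 = -1472773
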